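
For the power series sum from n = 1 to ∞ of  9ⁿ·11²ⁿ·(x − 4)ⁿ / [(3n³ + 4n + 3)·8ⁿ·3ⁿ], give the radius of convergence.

The ratio of consecutive coefficients is [(3n³ + 4n + 3)/(3(n+1)³ + 4(n+1) + 3)] · 9·121/(8·3) → 363/8.
Hence the series converges for |x − 4| < 1/(363/8) = 8/363, so the radius of convergence is 8/363.

R = 8/363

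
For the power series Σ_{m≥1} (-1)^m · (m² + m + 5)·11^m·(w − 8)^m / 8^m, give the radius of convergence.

R = 8/11

Ratio test: |a_{m+1}/a_m| = [((m+1)² + (m+1) + 5)/(m² + m + 5)] · 11/8 → 11/8 as m → ∞.
Hence the series converges for |w − 8| < 1/(11/8) = 8/11, so the radius of convergence is 8/11.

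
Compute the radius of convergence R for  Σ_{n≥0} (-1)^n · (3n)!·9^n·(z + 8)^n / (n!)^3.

R = 1/243

Ratio test: |a_{n+1}/a_n| = (3n+1)·(3n+2)·(3n+3)/(n+1)³ · 9 → 243 as n → ∞.
Convergence for |z + 8| · 243 < 1, i.e. |z + 8| < 1/243. So R = 1/243.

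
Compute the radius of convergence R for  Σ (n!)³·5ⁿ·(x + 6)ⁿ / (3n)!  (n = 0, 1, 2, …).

By the ratio test, |a_{n+1}/a_n| = (n+1)³/[(3n+1)·(3n+2)·(3n+3)] · 5 → 5/27.
The series converges when 5/27 · |x + 6| < 1, giving R = 27/5.

R = 27/5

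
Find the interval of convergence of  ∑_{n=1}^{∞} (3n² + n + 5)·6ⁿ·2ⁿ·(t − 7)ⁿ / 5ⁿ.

Ratio test: |a_{n+1}/a_n| = [(3(n+1)² + (n+1) + 5)/(3n² + n + 5)] · 6·2/5 → 12/5 as n → ∞.
Convergence for |t − 7| · 12/5 < 1, i.e. |t − 7| < 5/12. So R = 5/12.
When t = 89/12, the terms do not tend to 0, so the series diverges.
At t = 79/12: the terms do not tend to 0, so the series diverges.

(79/12, 89/12)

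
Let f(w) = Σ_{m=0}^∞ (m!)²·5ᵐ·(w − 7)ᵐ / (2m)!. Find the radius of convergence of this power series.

R = 4/5

Ratio test: |a_{m+1}/a_m| = (m+1)²/[(2m+1)·(2m+2)] · 5 → 5/4 as m → ∞.
Thus R = 1/(5/4) = 4/5.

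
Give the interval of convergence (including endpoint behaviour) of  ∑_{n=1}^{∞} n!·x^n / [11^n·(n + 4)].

{0}

By the ratio test, |a_{n+1}/a_n| = (n+1) · 1/11 · (n + 4)/((n+1) + 4) → ∞.
The ratio grows without bound, so the series diverges whenever x ≠ 0; it converges only at x = 0. R = 0.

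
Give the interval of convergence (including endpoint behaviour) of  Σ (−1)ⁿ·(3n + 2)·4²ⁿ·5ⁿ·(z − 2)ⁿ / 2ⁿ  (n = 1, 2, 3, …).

Apply the ratio test: |a_{n+1}| / |a_n| = [(3(n+1) + 2)/(3n + 2)] · 16·5/2, which tends to 40 as n → ∞.
Thus R = 1/(40) = 1/40.
At z = 81/40: the terms do not tend to 0, so the series diverges.
When z = 79/40, the terms have absolute value of order n, which does not tend to 0, so the series diverges by the divergence test.

(79/40, 81/40)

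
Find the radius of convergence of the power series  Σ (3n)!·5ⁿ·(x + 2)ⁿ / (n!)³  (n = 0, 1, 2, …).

R = 1/135

Apply the ratio test: |a_{n+1}| / |a_n| = (3n+1)·(3n+2)·(3n+3)/(n+1)³ · 5, which tends to 135 as n → ∞.
Hence the series converges for |x + 2| < 1/(135) = 1/135, so the radius of convergence is 1/135.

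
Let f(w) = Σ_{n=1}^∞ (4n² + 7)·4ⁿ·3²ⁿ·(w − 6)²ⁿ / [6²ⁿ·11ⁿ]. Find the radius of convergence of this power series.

Ratio test: |a_{n+1}/a_n| = [(4(n+1)² + 7)/(4n² + 7)] · 4·9/(36·11) → 1/11 as n → ∞.
Writing y = (w − 6)², the series in y has radius 11, so |w − 6| < √(11) and R = √11.

R = √11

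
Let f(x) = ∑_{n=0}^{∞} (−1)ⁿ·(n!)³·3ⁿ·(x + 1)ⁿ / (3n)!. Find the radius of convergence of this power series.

R = 9

By the ratio test, |a_{n+1}/a_n| = (n+1)³/[(3n+1)·(3n+2)·(3n+3)] · 3 → 1/9.
Convergence for |x + 1| · 1/9 < 1, i.e. |x + 1| < 9. So R = 9.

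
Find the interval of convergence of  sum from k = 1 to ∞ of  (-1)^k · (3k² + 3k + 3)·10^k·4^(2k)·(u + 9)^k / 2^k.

(-721/80, -719/80)

Ratio test: |a_{k+1}/a_k| = [(3(k+1)² + 3(k+1) + 3)/(3k² + 3k + 3)] · 10·16/2 → 80 as k → ∞.
Thus R = 1/(80) = 1/80.
Endpoint u = -719/80: the terms do not tend to 0, so the series diverges.
Check u = -721/80: the terms do not tend to 0, so the series diverges.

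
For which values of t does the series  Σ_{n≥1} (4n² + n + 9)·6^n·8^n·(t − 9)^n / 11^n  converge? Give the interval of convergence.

Ratio test: |a_{n+1}/a_n| = [(4(n+1)² + (n+1) + 9)/(4n² + n + 9)] · 6·8/11 → 48/11 as n → ∞.
The series converges when 48/11 · |t − 9| < 1, giving R = 11/48.
Endpoint t = 443/48: the n-th term does not approach 0; divergence by the term test.
When t = 421/48, the n-th term does not approach 0; divergence by the term test.

(421/48, 443/48)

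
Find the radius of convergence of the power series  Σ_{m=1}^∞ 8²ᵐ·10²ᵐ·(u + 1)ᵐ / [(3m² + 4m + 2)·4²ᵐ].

Apply the ratio test: |a_{m+1}| / |a_m| = [(3m² + 4m + 2)/(3(m+1)² + 4(m+1) + 2)] · 64·100/16, which tends to 400 as m → ∞.
The series converges when 400 · |u + 1| < 1, giving R = 1/400.

R = 1/400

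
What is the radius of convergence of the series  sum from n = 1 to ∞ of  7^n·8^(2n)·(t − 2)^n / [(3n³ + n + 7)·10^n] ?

R = 5/224

The ratio of consecutive coefficients is [(3n³ + n + 7)/(3(n+1)³ + (n+1) + 7)] · 7·64/10 → 224/5.
Hence the series converges for |t − 2| < 1/(224/5) = 5/224, so the radius of convergence is 5/224.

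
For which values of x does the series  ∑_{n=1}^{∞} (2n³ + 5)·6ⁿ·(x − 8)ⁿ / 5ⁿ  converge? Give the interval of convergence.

(43/6, 53/6)

Ratio test: |a_{n+1}/a_n| = [(2(n+1)³ + 5)/(2n³ + 5)] · 6/5 → 6/5 as n → ∞.
The series converges when 6/5 · |x − 8| < 1, giving R = 5/6.
When x = 53/6, the n-th term does not approach 0; divergence by the term test.
Endpoint x = 43/6: the terms have absolute value of order n³, which does not tend to 0, so the series diverges by the divergence test.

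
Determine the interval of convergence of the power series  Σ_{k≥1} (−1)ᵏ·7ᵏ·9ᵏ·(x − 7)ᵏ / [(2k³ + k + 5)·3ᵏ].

By the ratio test, |a_{k+1}/a_k| = [(2k³ + k + 5)/(2(k+1)³ + (k+1) + 5)] · 7·9/3 → 21.
Hence the series converges for |x − 7| < 1/(21) = 1/21, so the radius of convergence is 1/21.
When x = 148/21, absolute convergence follows by limit comparison with Σ 1/k³.
At x = 146/21: absolute convergence follows by limit comparison with Σ 1/k³.

[146/21, 148/21]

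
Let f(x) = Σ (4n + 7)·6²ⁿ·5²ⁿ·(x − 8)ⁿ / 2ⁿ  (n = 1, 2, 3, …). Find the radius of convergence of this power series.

Apply the ratio test: |a_{n+1}| / |a_n| = [(4(n+1) + 7)/(4n + 7)] · 36·25/2, which tends to 450 as n → ∞.
The series converges when 450 · |x − 8| < 1, giving R = 1/450.

R = 1/450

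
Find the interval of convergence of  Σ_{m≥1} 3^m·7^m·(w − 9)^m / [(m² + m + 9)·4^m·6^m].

Ratio test: |a_{m+1}/a_m| = [(m² + m + 9)/((m+1)² + (m+1) + 9)] · 3·7/(4·6) → 7/8 as m → ∞.
Hence the series converges for |w − 9| < 1/(7/8) = 8/7, so the radius of convergence is 8/7.
When w = 71/7, the terms are on the order of 1/m², so the series converges absolutely by comparison with the p-series (p = 2 > 1).
Check w = 55/7: absolute convergence follows by limit comparison with Σ 1/m².

[55/7, 71/7]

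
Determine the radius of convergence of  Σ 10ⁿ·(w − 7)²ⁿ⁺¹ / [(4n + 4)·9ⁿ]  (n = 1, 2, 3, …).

Apply the ratio test: |a_{n+1}| / |a_n| = [(4n + 4)/(4(n+1) + 4)] · 10/9, which tends to 10/9 as n → ∞.
Successive powers of (w − 7) differ by 2, so the series converges when |w − 7|² · 10/9 < 1, i.e. |w − 7| < √(9/10). So R = 3√10/10.

R = 3√10/10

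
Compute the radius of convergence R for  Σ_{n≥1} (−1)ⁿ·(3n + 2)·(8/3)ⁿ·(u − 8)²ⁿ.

Apply the ratio test: |a_{n+1}| / |a_n| = [(3(n+1) + 2)/(3n + 2)] · 8/3, which tends to 8/3 as n → ∞.
Writing y = (u − 8)², the series in y has radius 3/8, so |u − 8| < √(3/8) and R = √6/4.

R = √6/4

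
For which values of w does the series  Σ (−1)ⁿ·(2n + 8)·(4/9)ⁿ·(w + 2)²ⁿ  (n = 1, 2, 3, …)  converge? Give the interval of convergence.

(-7/2, -1/2)

The ratio of consecutive coefficients is [(2(n+1) + 8)/(2n + 8)] · 4/9 → 4/9.
Since the exponent of (w + 2) increases by 2 each term, convergence requires |w + 2|² < 9/4, hence R = 3/2.
Endpoint w = -1/2: the n-th term does not approach 0; divergence by the term test.
Check w = -7/2: the n-th term does not approach 0; divergence by the term test.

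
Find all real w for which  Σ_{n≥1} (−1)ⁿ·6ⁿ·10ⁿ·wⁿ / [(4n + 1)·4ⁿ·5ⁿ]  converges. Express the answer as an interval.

(-1/3, 1/3]

Ratio test: |a_{n+1}/a_n| = [(4n + 1)/(4(n+1) + 1)] · 6·10/(4·5) → 3 as n → ∞.
Convergence for |w| · 3 < 1, i.e. |w| < 1/3. So R = 1/3.
At w = 1/3: the terms alternate in sign and decrease monotonically to 0 in absolute value (size ~ c/n), so the alternating series test gives convergence.
Endpoint w = -1/3: the terms are asymptotic to a nonzero constant times 1/n, so the series diverges by limit comparison with Σ 1/n.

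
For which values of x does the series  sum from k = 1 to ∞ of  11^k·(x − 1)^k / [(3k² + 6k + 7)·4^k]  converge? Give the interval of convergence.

Ratio test: |a_{k+1}/a_k| = [(3k² + 6k + 7)/(3(k+1)² + 6(k+1) + 7)] · 11/4 → 11/4 as k → ∞.
The series converges when 11/4 · |x − 1| < 1, giving R = 4/11.
When x = 15/11, absolute convergence follows by limit comparison with Σ 1/k².
When x = 7/11, absolute convergence follows by limit comparison with Σ 1/k².

[7/11, 15/11]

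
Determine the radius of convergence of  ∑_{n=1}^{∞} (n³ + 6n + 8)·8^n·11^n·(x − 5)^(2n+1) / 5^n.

R = √110/44

By the ratio test, |a_{n+1}/a_n| = [((n+1)³ + 6(n+1) + 8)/(n³ + 6n + 8)] · 8·11/5 → 88/5.
Writing y = (x − 5)², the series in y has radius 5/88, so |x − 5| < √(5/88) and R = √110/44.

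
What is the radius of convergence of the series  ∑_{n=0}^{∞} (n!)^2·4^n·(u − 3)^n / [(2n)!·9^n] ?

By the ratio test, |a_{n+1}/a_n| = (n+1)²/[(2n+1)·(2n+2)] · 4/9 → 1/9.
Thus R = 1/(1/9) = 9.

R = 9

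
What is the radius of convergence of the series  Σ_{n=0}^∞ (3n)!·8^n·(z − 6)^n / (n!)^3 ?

R = 1/216

By the ratio test, |a_{n+1}/a_n| = (3n+1)·(3n+2)·(3n+3)/(n+1)³ · 8 → 216.
Thus R = 1/(216) = 1/216.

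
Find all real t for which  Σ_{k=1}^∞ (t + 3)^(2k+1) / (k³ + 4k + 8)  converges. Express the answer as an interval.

By the ratio test, |a_{k+1}/a_k| = (k³ + 4k + 8)/((k+1)³ + 4(k+1) + 8) → 1.
Successive powers of (t + 3) differ by 2, so the series converges when |t + 3|² · 1 < 1, i.e. |t + 3| < √(1) = 1. So R = 1.
At t = -2: absolute convergence follows by limit comparison with Σ 1/k³.
Endpoint t = -4: the terms are on the order of 1/k³, so the series converges absolutely by comparison with the p-series (p = 3 > 1).

[-4, -2]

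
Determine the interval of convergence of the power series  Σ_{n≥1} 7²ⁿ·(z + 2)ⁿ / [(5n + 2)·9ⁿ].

Ratio test: |a_{n+1}/a_n| = [(5n + 2)/(5(n+1) + 2)] · 49/9 → 49/9 as n → ∞.
Thus R = 1/(49/9) = 9/49.
Check z = -89/49: the terms behave like c/n; limit comparison with the harmonic series gives divergence.
Endpoint z = -107/49: convergence follows from the alternating series test (terms decrease monotonically to 0).

[-107/49, -89/49)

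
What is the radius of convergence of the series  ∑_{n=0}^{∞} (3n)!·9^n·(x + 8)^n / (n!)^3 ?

Apply the ratio test: |a_{n+1}| / |a_n| = (3n+1)·(3n+2)·(3n+3)/(n+1)³ · 9, which tends to 243 as n → ∞.
Convergence for |x + 8| · 243 < 1, i.e. |x + 8| < 1/243. So R = 1/243.

R = 1/243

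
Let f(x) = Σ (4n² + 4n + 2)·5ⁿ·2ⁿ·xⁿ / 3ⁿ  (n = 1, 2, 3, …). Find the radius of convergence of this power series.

Ratio test: |a_{n+1}/a_n| = [(4(n+1)² + 4(n+1) + 2)/(4n² + 4n + 2)] · 5·2/3 → 10/3 as n → ∞.
The series converges when 10/3 · |x| < 1, giving R = 3/10.

R = 3/10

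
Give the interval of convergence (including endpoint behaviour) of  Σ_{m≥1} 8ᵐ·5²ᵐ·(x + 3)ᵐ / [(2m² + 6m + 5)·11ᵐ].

[-611/200, -589/200]

The ratio of consecutive coefficients is [(2m² + 6m + 5)/(2(m+1)² + 6(m+1) + 5)] · 8·25/11 → 200/11.
The series converges when 200/11 · |x + 3| < 1, giving R = 11/200.
Endpoint x = -589/200: absolute convergence follows by limit comparison with Σ 1/m².
Check x = -611/200: the terms are on the order of 1/m², so the series converges absolutely by comparison with the p-series (p = 2 > 1).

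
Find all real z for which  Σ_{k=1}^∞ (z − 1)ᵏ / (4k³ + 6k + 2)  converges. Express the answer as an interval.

The ratio of consecutive coefficients is (4k³ + 6k + 2)/(4(k+1)³ + 6(k+1) + 2) → 1.
Convergence for |z − 1| < 1, so R = 1.
Check z = 2: the terms are on the order of 1/k³, so the series converges absolutely by comparison with the p-series (p = 3 > 1).
Check z = 0: the terms are on the order of 1/k³, so the series converges absolutely by comparison with the p-series (p = 3 > 1).

[0, 2]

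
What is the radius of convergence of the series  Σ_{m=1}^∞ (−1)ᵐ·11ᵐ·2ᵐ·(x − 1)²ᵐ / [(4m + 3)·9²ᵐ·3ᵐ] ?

R = 9√66/22

The ratio of consecutive coefficients is [(4m + 3)/(4(m+1) + 3)] · 11·2/(81·3) → 22/243.
Successive powers of (x − 1) differ by 2, so the series converges when |x − 1|² · 22/243 < 1, i.e. |x − 1| < √(243/22). So R = 9√66/22.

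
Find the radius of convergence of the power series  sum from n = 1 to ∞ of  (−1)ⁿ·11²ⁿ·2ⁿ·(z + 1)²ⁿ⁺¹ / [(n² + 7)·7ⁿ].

By the ratio test, |a_{n+1}/a_n| = [(n² + 7)/((n+1)² + 7)] · 121·2/7 → 242/7.
Since the exponent of (z + 1) increases by 2 each term, convergence requires |z + 1|² < 7/242, hence R = √14/22.

R = √14/22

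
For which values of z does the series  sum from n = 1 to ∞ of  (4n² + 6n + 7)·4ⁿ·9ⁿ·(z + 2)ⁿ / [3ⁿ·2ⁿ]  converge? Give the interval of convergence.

Ratio test: |a_{n+1}/a_n| = [(4(n+1)² + 6(n+1) + 7)/(4n² + 6n + 7)] · 4·9/(3·2) → 6 as n → ∞.
The series converges when 6 · |z + 2| < 1, giving R = 1/6.
When z = -11/6, the terms have absolute value of order n², which does not tend to 0, so the series diverges by the divergence test.
When z = -13/6, the n-th term does not approach 0; divergence by the term test.

(-13/6, -11/6)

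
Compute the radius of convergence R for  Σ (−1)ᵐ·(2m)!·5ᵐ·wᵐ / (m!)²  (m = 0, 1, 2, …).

Apply the ratio test: |a_{m+1}| / |a_m| = (2m+1)·(2m+2)/(m+1)² · 5, which tends to 20 as m → ∞.
The series converges when 20 · |w| < 1, giving R = 1/20.

R = 1/20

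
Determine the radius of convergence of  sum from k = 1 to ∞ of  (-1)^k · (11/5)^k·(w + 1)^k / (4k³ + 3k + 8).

R = 5/11

The ratio of consecutive coefficients is [(4k³ + 3k + 8)/(4(k+1)³ + 3(k+1) + 8)] · 11/5 → 11/5.
Hence the series converges for |w + 1| < 1/(11/5) = 5/11, so the radius of convergence is 5/11.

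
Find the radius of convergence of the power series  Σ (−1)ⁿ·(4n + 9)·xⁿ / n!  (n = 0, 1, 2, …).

R = ∞

By the ratio test, |a_{n+1}/a_n| = (4(n+1) + 9)/(4n + 9) · 1/(n+1) → 0.
The limit is 0, so the series converges for all x; R = ∞.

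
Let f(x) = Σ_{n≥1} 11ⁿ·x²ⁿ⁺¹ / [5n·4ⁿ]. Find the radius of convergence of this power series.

The ratio of consecutive coefficients is [5n/5(n+1)] · 11/4 → 11/4.
Writing y = x², the series in y has radius 4/11, so |x| < √(4/11) and R = 2√11/11.

R = 2√11/11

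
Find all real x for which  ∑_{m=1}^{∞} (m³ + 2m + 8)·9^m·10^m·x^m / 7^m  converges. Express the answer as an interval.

(-7/90, 7/90)

Apply the ratio test: |a_{m+1}| / |a_m| = [((m+1)³ + 2(m+1) + 8)/(m³ + 2m + 8)] · 9·10/7, which tends to 90/7 as m → ∞.
Thus R = 1/(90/7) = 7/90.
When x = 7/90, the m-th term does not approach 0; divergence by the term test.
When x = -7/90, the terms do not tend to 0, so the series diverges.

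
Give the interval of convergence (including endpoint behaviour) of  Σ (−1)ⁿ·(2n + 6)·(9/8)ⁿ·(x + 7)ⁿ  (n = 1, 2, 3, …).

The ratio of consecutive coefficients is [(2(n+1) + 6)/(2n + 6)] · 9/8 → 9/8.
Convergence for |x + 7| · 9/8 < 1, i.e. |x + 7| < 8/9. So R = 8/9.
When x = -55/9, the n-th term does not approach 0; divergence by the term test.
Check x = -71/9: the n-th term does not approach 0; divergence by the term test.

(-71/9, -55/9)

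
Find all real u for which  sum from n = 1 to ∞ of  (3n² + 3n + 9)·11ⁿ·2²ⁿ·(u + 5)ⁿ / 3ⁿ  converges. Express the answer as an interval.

The ratio of consecutive coefficients is [(3(n+1)² + 3(n+1) + 9)/(3n² + 3n + 9)] · 11·4/3 → 44/3.
Thus R = 1/(44/3) = 3/44.
Check u = -217/44: the terms have absolute value of order n², which does not tend to 0, so the series diverges by the divergence test.
Check u = -223/44: the terms do not tend to 0, so the series diverges.

(-223/44, -217/44)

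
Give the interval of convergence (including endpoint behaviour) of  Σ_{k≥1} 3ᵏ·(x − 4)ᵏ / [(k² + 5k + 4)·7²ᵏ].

By the ratio test, |a_{k+1}/a_k| = [(k² + 5k + 4)/((k+1)² + 5(k+1) + 4)] · 3/49 → 3/49.
Convergence for |x − 4| · 3/49 < 1, i.e. |x − 4| < 49/3. So R = 49/3.
Endpoint x = 61/3: absolute convergence follows by limit comparison with Σ 1/k².
Endpoint x = -37/3: the series is dominated by a constant times Σ 1/k², which converges (p = 2 > 1).

[-37/3, 61/3]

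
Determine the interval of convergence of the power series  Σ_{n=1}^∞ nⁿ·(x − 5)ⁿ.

{5}

By the Cauchy root test, |a_n|^(1/n) = n → ∞.
Since the n-th root of |a_n| is unbounded, the series converges only at x = 5; R = 0.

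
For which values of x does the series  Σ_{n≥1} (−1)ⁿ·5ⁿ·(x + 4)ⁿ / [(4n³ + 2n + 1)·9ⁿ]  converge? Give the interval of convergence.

Ratio test: |a_{n+1}/a_n| = [(4n³ + 2n + 1)/(4(n+1)³ + 2(n+1) + 1)] · 5/9 → 5/9 as n → ∞.
The series converges when 5/9 · |x + 4| < 1, giving R = 9/5.
At x = -11/5: absolute convergence follows by limit comparison with Σ 1/n³.
Endpoint x = -29/5: the series is dominated by a constant times Σ 1/n³, which converges (p = 3 > 1).

[-29/5, -11/5]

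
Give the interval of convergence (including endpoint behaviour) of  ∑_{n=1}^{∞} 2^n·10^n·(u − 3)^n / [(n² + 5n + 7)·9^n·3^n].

The ratio of consecutive coefficients is [(n² + 5n + 7)/((n+1)² + 5(n+1) + 7)] · 2·10/(9·3) → 20/27.
Hence the series converges for |u − 3| < 1/(20/27) = 27/20, so the radius of convergence is 27/20.
When u = 87/20, absolute convergence follows by limit comparison with Σ 1/n².
At u = 33/20: the terms are on the order of 1/n², so the series converges absolutely by comparison with the p-series (p = 2 > 1).

[33/20, 87/20]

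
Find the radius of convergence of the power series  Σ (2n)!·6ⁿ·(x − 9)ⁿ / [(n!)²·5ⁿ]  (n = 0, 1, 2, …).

R = 5/24

Apply the ratio test: |a_{n+1}| / |a_n| = (2n+1)·(2n+2)/(n+1)² · 6/5, which tends to 24/5 as n → ∞.
Hence the series converges for |x − 9| < 1/(24/5) = 5/24, so the radius of convergence is 5/24.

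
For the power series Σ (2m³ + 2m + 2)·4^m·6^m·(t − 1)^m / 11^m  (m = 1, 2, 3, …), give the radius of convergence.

The ratio of consecutive coefficients is [(2(m+1)³ + 2(m+1) + 2)/(2m³ + 2m + 2)] · 4·6/11 → 24/11.
Thus R = 1/(24/11) = 11/24.

R = 11/24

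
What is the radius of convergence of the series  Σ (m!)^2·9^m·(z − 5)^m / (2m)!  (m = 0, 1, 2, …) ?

R = 4/9

Apply the ratio test: |a_{m+1}| / |a_m| = (m+1)²/[(2m+1)·(2m+2)] · 9, which tends to 9/4 as m → ∞.
Convergence for |z − 5| · 9/4 < 1, i.e. |z − 5| < 4/9. So R = 4/9.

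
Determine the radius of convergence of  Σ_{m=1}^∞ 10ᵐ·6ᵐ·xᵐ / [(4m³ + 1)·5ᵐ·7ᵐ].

R = 7/12

The ratio of consecutive coefficients is [(4m³ + 1)/(4(m+1)³ + 1)] · 10·6/(5·7) → 12/7.
The series converges when 12/7 · |x| < 1, giving R = 7/12.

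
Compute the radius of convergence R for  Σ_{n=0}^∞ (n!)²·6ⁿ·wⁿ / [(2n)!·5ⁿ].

R = 10/3

The ratio of consecutive coefficients is (n+1)²/[(2n+1)·(2n+2)] · 6/5 → 3/10.
Hence the series converges for |w| < 1/(3/10) = 10/3, so the radius of convergence is 10/3.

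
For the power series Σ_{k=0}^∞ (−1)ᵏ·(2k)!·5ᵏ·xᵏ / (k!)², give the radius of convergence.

R = 1/20

Apply the ratio test: |a_{k+1}| / |a_k| = (2k+1)·(2k+2)/(k+1)² · 5, which tends to 20 as k → ∞.
Convergence for |x| · 20 < 1, i.e. |x| < 1/20. So R = 1/20.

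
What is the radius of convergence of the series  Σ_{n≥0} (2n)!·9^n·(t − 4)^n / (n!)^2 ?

Apply the ratio test: |a_{n+1}| / |a_n| = (2n+1)·(2n+2)/(n+1)² · 9, which tends to 36 as n → ∞.
Thus R = 1/(36) = 1/36.

R = 1/36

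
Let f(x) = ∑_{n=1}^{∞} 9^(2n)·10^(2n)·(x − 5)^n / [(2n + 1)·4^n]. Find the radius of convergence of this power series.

R = 1/2025

The ratio of consecutive coefficients is [(2n + 1)/(2(n+1) + 1)] · 81·100/4 → 2025.
Thus R = 1/(2025) = 1/2025.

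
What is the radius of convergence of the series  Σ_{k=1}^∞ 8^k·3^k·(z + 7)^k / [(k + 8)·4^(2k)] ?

By the ratio test, |a_{k+1}/a_k| = [(k + 8)/((k+1) + 8)] · 8·3/16 → 3/2.
Hence the series converges for |z + 7| < 1/(3/2) = 2/3, so the radius of convergence is 2/3.

R = 2/3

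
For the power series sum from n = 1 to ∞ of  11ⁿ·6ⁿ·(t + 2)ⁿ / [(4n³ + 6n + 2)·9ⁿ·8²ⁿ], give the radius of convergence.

R = 96/11

The ratio of consecutive coefficients is [(4n³ + 6n + 2)/(4(n+1)³ + 6(n+1) + 2)] · 11·6/(9·64) → 11/96.
Hence the series converges for |t + 2| < 1/(11/96) = 96/11, so the radius of convergence is 96/11.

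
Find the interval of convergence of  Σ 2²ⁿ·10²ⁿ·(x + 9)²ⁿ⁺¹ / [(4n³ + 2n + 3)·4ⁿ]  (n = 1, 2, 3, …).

[-91/10, -89/10]

Ratio test: |a_{n+1}/a_n| = [(4n³ + 2n + 3)/(4(n+1)³ + 2(n+1) + 3)] · 4·100/4 → 100 as n → ∞.
Writing y = (x + 9)², the series in y has radius 1/100, so |x + 9| < √(1/100) = 1/10 and R = 1/10.
At x = -89/10: the terms are on the order of 1/n³, so the series converges absolutely by comparison with the p-series (p = 3 > 1).
Endpoint x = -91/10: the terms are on the order of 1/n³, so the series converges absolutely by comparison with the p-series (p = 3 > 1).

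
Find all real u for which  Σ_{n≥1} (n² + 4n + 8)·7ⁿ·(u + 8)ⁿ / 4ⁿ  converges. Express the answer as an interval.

(-60/7, -52/7)

The ratio of consecutive coefficients is [((n+1)² + 4(n+1) + 8)/(n² + 4n + 8)] · 7/4 → 7/4.
Hence the series converges for |u + 8| < 1/(7/4) = 4/7, so the radius of convergence is 4/7.
Endpoint u = -52/7: the n-th term does not approach 0; divergence by the term test.
Endpoint u = -60/7: the n-th term does not approach 0; divergence by the term test.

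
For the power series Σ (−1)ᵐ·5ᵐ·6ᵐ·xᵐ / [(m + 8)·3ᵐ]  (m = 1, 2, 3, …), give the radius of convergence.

R = 1/10

Ratio test: |a_{m+1}/a_m| = [(m + 8)/((m+1) + 8)] · 5·6/3 → 10 as m → ∞.
Thus R = 1/(10) = 1/10.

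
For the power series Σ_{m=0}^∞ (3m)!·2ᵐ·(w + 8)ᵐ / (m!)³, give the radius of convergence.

R = 1/54

By the ratio test, |a_{m+1}/a_m| = (3m+1)·(3m+2)·(3m+3)/(m+1)³ · 2 → 54.
Hence the series converges for |w + 8| < 1/(54) = 1/54, so the radius of convergence is 1/54.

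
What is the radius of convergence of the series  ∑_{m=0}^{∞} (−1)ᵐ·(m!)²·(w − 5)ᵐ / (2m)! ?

R = 4

The ratio of consecutive coefficients is (m+1)²/[(2m+1)·(2m+2)] → 1/4.
Thus R = 1/(1/4) = 4.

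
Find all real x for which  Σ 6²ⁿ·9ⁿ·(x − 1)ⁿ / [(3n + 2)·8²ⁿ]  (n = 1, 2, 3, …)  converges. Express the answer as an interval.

Ratio test: |a_{n+1}/a_n| = [(3n + 2)/(3(n+1) + 2)] · 36·9/64 → 81/16 as n → ∞.
Thus R = 1/(81/16) = 16/81.
At x = 97/81: comparison with the harmonic series Σ 1/n shows the series diverges.
Endpoint x = 65/81: convergence follows from the alternating series test (terms decrease monotonically to 0).

[65/81, 97/81)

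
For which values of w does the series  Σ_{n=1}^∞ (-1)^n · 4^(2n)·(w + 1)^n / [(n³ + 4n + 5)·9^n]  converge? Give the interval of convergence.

[-25/16, -7/16]

The ratio of consecutive coefficients is [(n³ + 4n + 5)/((n+1)³ + 4(n+1) + 5)] · 16/9 → 16/9.
The series converges when 16/9 · |w + 1| < 1, giving R = 9/16.
Endpoint w = -7/16: the terms are on the order of 1/n³, so the series converges absolutely by comparison with the p-series (p = 3 > 1).
Endpoint w = -25/16: the series is dominated by a constant times Σ 1/n³, which converges (p = 3 > 1).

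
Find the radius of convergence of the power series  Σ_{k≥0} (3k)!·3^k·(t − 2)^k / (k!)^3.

R = 1/81

Apply the ratio test: |a_{k+1}| / |a_k| = (3k+1)·(3k+2)·(3k+3)/(k+1)³ · 3, which tends to 81 as k → ∞.
Convergence for |t − 2| · 81 < 1, i.e. |t − 2| < 1/81. So R = 1/81.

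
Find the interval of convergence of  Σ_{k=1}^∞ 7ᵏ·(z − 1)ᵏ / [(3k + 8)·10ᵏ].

[-3/7, 17/7)

Ratio test: |a_{k+1}/a_k| = [(3k + 8)/(3(k+1) + 8)] · 7/10 → 7/10 as k → ∞.
Convergence for |z − 1| · 7/10 < 1, i.e. |z − 1| < 10/7. So R = 10/7.
When z = 17/7, comparison with the harmonic series Σ 1/k shows the series diverges.
When z = -3/7, convergence follows from the alternating series test (terms decrease monotonically to 0).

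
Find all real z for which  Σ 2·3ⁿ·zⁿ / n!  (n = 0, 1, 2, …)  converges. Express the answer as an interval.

(−∞, ∞)

The ratio of consecutive coefficients is 2/2 · 3 · 1/(n+1) → 0.
The limit is 0, so the series converges for all z; R = ∞.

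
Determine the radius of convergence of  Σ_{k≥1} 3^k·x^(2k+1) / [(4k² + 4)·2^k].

R = √6/3

Apply the ratio test: |a_{k+1}| / |a_k| = [(4k² + 4)/(4(k+1)² + 4)] · 3/2, which tends to 3/2 as k → ∞.
Writing y = x², the series in y has radius 2/3, so |x| < √(2/3) and R = √6/3.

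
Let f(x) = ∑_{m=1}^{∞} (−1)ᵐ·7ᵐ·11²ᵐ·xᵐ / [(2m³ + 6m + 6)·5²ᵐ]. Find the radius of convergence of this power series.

R = 25/847

Ratio test: |a_{m+1}/a_m| = [(2m³ + 6m + 6)/(2(m+1)³ + 6(m+1) + 6)] · 7·121/25 → 847/25 as m → ∞.
The series converges when 847/25 · |x| < 1, giving R = 25/847.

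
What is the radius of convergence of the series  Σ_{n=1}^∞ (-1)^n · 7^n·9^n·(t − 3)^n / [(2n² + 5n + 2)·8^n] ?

The ratio of consecutive coefficients is [(2n² + 5n + 2)/(2(n+1)² + 5(n+1) + 2)] · 7·9/8 → 63/8.
The series converges when 63/8 · |t − 3| < 1, giving R = 8/63.

R = 8/63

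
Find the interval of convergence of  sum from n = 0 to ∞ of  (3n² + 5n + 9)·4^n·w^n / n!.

The ratio of consecutive coefficients is (3(n+1)² + 5(n+1) + 9)/(3n² + 5n + 9) · 4 · 1/(n+1) → 0.
Since the limit is 0 < 1 for every w, the series converges on all of ℝ and R = ∞.

(−∞, ∞)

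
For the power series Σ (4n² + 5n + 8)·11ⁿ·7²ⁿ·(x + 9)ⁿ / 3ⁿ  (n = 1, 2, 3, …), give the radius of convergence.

By the ratio test, |a_{n+1}/a_n| = [(4(n+1)² + 5(n+1) + 8)/(4n² + 5n + 8)] · 11·49/3 → 539/3.
Hence the series converges for |x + 9| < 1/(539/3) = 3/539, so the radius of convergence is 3/539.

R = 3/539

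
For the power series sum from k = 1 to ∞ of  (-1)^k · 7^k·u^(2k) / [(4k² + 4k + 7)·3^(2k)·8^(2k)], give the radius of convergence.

R = 24√7/7

Apply the ratio test: |a_{k+1}| / |a_k| = [(4k² + 4k + 7)/(4(k+1)² + 4(k+1) + 7)] · 7/(9·64), which tends to 7/576 as k → ∞.
Writing y = u², the series in y has radius 576/7, so |u| < √(576/7) and R = 24√7/7.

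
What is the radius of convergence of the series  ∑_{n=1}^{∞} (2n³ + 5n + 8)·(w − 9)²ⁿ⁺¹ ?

Apply the ratio test: |a_{n+1}| / |a_n| = (2(n+1)³ + 5(n+1) + 8)/(2n³ + 5n + 8), which tends to 1 as n → ∞.
Successive powers of (w − 9) differ by 2, so the series converges when |w − 9|² · 1 < 1, i.e. |w − 9| < √(1) = 1. So R = 1.

R = 1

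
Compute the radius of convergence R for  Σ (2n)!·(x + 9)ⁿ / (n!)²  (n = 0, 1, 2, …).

The ratio of consecutive coefficients is (2n+1)·(2n+2)/(n+1)² → 4.
Hence the series converges for |x + 9| < 1/(4) = 1/4, so the radius of convergence is 1/4.

R = 1/4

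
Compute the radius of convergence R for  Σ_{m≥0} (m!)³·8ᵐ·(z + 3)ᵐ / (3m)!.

Ratio test: |a_{m+1}/a_m| = (m+1)³/[(3m+1)·(3m+2)·(3m+3)] · 8 → 8/27 as m → ∞.
Thus R = 1/(8/27) = 27/8.

R = 27/8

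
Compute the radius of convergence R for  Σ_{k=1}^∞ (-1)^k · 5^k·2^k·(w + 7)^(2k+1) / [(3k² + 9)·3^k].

Ratio test: |a_{k+1}/a_k| = [(3k² + 9)/(3(k+1)² + 9)] · 5·2/3 → 10/3 as k → ∞.
Since the exponent of (w + 7) increases by 2 each term, convergence requires |w + 7|² < 3/10, hence R = √30/10.

R = √30/10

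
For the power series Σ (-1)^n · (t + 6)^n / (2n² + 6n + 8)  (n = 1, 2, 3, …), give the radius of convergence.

The ratio of consecutive coefficients is (2n² + 6n + 8)/(2(n+1)² + 6(n+1) + 8) → 1.
Hence R = 1.

R = 1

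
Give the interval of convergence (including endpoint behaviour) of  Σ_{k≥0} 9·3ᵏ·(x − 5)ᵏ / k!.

(−∞, ∞)

The ratio of consecutive coefficients is 9/9 · 3 · 1/(k+1) → 0.
The ratio tends to 0 regardless of x, hence R = ∞.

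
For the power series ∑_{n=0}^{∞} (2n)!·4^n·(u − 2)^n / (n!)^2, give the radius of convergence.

R = 1/16

Ratio test: |a_{n+1}/a_n| = (2n+1)·(2n+2)/(n+1)² · 4 → 16 as n → ∞.
Thus R = 1/(16) = 1/16.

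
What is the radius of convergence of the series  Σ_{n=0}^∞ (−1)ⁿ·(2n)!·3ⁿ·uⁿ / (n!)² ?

R = 1/12

By the ratio test, |a_{n+1}/a_n| = (2n+1)·(2n+2)/(n+1)² · 3 → 12.
Convergence for |u| · 12 < 1, i.e. |u| < 1/12. So R = 1/12.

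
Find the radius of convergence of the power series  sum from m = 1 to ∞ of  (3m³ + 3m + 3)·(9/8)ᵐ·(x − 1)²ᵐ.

R = 2√2/3

Ratio test: |a_{m+1}/a_m| = [(3(m+1)³ + 3(m+1) + 3)/(3m³ + 3m + 3)] · 9/8 → 9/8 as m → ∞.
Since the exponent of (x − 1) increases by 2 each term, convergence requires |x − 1|² < 8/9, hence R = 2√2/3.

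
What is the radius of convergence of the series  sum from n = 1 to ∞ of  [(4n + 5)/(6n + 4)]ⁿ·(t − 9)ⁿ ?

R = 3/2

Applying the root test, |a_n|^(1/n) = (4n + 5)/(6n + 4) → 2/3.
Convergence for |t − 9| · 2/3 < 1, i.e. |t − 9| < 3/2. So R = 3/2.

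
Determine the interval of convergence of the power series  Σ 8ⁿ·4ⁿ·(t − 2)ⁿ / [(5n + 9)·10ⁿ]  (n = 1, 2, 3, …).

[27/16, 37/16)

By the ratio test, |a_{n+1}/a_n| = [(5n + 9)/(5(n+1) + 9)] · 8·4/10 → 16/5.
Hence the series converges for |t − 2| < 1/(16/5) = 5/16, so the radius of convergence is 5/16.
When t = 37/16, the terms behave like c/n; limit comparison with the harmonic series gives divergence.
When t = 27/16, the terms alternate in sign and decrease monotonically to 0 in absolute value (size ~ c/n), so the alternating series test gives convergence.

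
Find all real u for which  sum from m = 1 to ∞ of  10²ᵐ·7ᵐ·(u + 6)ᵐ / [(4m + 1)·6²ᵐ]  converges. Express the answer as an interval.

Apply the ratio test: |a_{m+1}| / |a_m| = [(4m + 1)/(4(m+1) + 1)] · 100·7/36, which tends to 175/9 as m → ∞.
The series converges when 175/9 · |u + 6| < 1, giving R = 9/175.
Endpoint u = -1041/175: the terms are asymptotic to a nonzero constant times 1/m, so the series diverges by limit comparison with Σ 1/m.
Endpoint u = -1059/175: convergence follows from the alternating series test (terms decrease monotonically to 0).

[-1059/175, -1041/175)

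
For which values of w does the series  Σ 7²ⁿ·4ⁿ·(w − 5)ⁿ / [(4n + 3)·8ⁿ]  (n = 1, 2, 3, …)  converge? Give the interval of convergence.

By the ratio test, |a_{n+1}/a_n| = [(4n + 3)/(4(n+1) + 3)] · 49·4/8 → 49/2.
Thus R = 1/(49/2) = 2/49.
When w = 247/49, the terms behave like c/n; limit comparison with the harmonic series gives divergence.
At w = 243/49: convergence follows from the alternating series test (terms decrease monotonically to 0).

[243/49, 247/49)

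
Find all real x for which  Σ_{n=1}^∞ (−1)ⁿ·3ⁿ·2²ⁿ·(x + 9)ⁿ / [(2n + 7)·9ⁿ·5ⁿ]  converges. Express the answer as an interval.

(-51/4, -21/4]

Ratio test: |a_{n+1}/a_n| = [(2n + 7)/(2(n+1) + 7)] · 3·4/(9·5) → 4/15 as n → ∞.
Thus R = 1/(4/15) = 15/4.
At x = -21/4: convergence follows from the alternating series test (terms decrease monotonically to 0).
Check x = -51/4: the terms behave like c/n; limit comparison with the harmonic series gives divergence.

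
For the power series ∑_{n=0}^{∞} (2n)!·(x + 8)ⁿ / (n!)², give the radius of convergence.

Ratio test: |a_{n+1}/a_n| = (2n+1)·(2n+2)/(n+1)² → 4 as n → ∞.
Hence the series converges for |x + 8| < 1/(4) = 1/4, so the radius of convergence is 1/4.

R = 1/4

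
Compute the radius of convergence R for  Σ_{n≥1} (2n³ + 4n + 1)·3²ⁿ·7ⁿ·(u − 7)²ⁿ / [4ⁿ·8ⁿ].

R = 4√14/21

Ratio test: |a_{n+1}/a_n| = [(2(n+1)³ + 4(n+1) + 1)/(2n³ + 4n + 1)] · 9·7/(4·8) → 63/32 as n → ∞.
Successive powers of (u − 7) differ by 2, so the series converges when |u − 7|² · 63/32 < 1, i.e. |u − 7| < √(32/63). So R = 4√14/21.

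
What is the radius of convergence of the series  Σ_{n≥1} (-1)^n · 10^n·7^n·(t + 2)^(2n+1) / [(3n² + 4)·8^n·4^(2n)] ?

Apply the ratio test: |a_{n+1}| / |a_n| = [(3n² + 4)/(3(n+1)² + 4)] · 10·7/(8·16), which tends to 35/64 as n → ∞.
Since the exponent of (t + 2) increases by 2 each term, convergence requires |t + 2|² < 64/35, hence R = 8√35/35.

R = 8√35/35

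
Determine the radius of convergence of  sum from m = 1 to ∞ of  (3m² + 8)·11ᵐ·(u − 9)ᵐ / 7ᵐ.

R = 7/11

The ratio of consecutive coefficients is [(3(m+1)² + 8)/(3m² + 8)] · 11/7 → 11/7.
Thus R = 1/(11/7) = 7/11.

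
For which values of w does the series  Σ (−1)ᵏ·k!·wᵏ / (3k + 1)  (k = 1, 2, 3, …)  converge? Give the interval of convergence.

{0}

Apply the ratio test: |a_{k+1}| / |a_k| = (k+1) · (3k + 1)/(3(k+1) + 1), which tends to ∞ as k → ∞.
Since the ratio → ∞, the series diverges for every w ≠ 0, and R = 0.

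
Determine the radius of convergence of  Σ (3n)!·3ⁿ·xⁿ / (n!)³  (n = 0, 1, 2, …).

R = 1/81

Ratio test: |a_{n+1}/a_n| = (3n+1)·(3n+2)·(3n+3)/(n+1)³ · 3 → 81 as n → ∞.
Hence the series converges for |x| < 1/(81) = 1/81, so the radius of convergence is 1/81.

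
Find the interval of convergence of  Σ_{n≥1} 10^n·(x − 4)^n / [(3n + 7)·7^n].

[33/10, 47/10)

Apply the ratio test: |a_{n+1}| / |a_n| = [(3n + 7)/(3(n+1) + 7)] · 10/7, which tends to 10/7 as n → ∞.
Convergence for |x − 4| · 10/7 < 1, i.e. |x − 4| < 7/10. So R = 7/10.
Check x = 47/10: the terms are asymptotic to a nonzero constant times 1/n, so the series diverges by limit comparison with Σ 1/n.
At x = 33/10: an alternating series whose terms decrease to 0 in absolute value, so it converges by the Leibniz criterion.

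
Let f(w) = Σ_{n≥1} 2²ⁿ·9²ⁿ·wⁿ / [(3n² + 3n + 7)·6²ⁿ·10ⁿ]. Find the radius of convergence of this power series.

R = 10/9

By the ratio test, |a_{n+1}/a_n| = [(3n² + 3n + 7)/(3(n+1)² + 3(n+1) + 7)] · 4·81/(36·10) → 9/10.
Hence the series converges for |w| < 1/(9/10) = 10/9, so the radius of convergence is 10/9.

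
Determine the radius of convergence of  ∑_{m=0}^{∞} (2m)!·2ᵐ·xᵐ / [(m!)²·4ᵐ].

Apply the ratio test: |a_{m+1}| / |a_m| = (2m+1)·(2m+2)/(m+1)² · 2/4, which tends to 2 as m → ∞.
Convergence for |x| · 2 < 1, i.e. |x| < 1/2. So R = 1/2.

R = 1/2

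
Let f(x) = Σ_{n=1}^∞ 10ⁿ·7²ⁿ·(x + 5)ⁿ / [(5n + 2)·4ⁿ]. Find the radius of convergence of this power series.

By the ratio test, |a_{n+1}/a_n| = [(5n + 2)/(5(n+1) + 2)] · 10·49/4 → 245/2.
Convergence for |x + 5| · 245/2 < 1, i.e. |x + 5| < 2/245. So R = 2/245.

R = 2/245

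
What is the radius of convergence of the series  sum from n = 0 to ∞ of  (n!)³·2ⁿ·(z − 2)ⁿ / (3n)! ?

R = 27/2

By the ratio test, |a_{n+1}/a_n| = (n+1)³/[(3n+1)·(3n+2)·(3n+3)] · 2 → 2/27.
The series converges when 2/27 · |z − 2| < 1, giving R = 27/2.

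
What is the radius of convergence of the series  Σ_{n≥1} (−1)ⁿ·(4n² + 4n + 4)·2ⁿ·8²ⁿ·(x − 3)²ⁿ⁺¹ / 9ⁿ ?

By the ratio test, |a_{n+1}/a_n| = [(4(n+1)² + 4(n+1) + 4)/(4n² + 4n + 4)] · 2·64/9 → 128/9.
Successive powers of (x − 3) differ by 2, so the series converges when |x − 3|² · 128/9 < 1, i.e. |x − 3| < √(9/128). So R = 3√2/16.

R = 3√2/16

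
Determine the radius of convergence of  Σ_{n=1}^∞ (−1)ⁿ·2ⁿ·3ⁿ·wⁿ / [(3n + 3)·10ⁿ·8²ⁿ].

R = 320/3

By the ratio test, |a_{n+1}/a_n| = [(3n + 3)/(3(n+1) + 3)] · 2·3/(10·64) → 3/320.
The series converges when 3/320 · |w| < 1, giving R = 320/3.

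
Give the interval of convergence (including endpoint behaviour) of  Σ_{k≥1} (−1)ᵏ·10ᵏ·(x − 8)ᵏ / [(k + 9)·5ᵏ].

Ratio test: |a_{k+1}/a_k| = [(k + 9)/((k+1) + 9)] · 10/5 → 2 as k → ∞.
Convergence for |x − 8| · 2 < 1, i.e. |x − 8| < 1/2. So R = 1/2.
When x = 17/2, the terms alternate in sign and decrease monotonically to 0 in absolute value (size ~ c/k), so the alternating series test gives convergence.
When x = 15/2, the terms are asymptotic to a nonzero constant times 1/k, so the series diverges by limit comparison with Σ 1/k.

(15/2, 17/2]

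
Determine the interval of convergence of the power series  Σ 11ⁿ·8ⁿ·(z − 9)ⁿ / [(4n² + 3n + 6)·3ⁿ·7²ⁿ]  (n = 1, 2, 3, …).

Apply the ratio test: |a_{n+1}| / |a_n| = [(4n² + 3n + 6)/(4(n+1)² + 3(n+1) + 6)] · 11·8/(3·49), which tends to 88/147 as n → ∞.
Hence the series converges for |z − 9| < 1/(88/147) = 147/88, so the radius of convergence is 147/88.
When z = 939/88, the series is dominated by a constant times Σ 1/n², which converges (p = 2 > 1).
Check z = 645/88: the series is dominated by a constant times Σ 1/n², which converges (p = 2 > 1).

[645/88, 939/88]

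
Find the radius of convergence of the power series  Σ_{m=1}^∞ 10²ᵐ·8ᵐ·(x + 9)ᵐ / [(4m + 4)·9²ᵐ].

Ratio test: |a_{m+1}/a_m| = [(4m + 4)/(4(m+1) + 4)] · 100·8/81 → 800/81 as m → ∞.
The series converges when 800/81 · |x + 9| < 1, giving R = 81/800.

R = 81/800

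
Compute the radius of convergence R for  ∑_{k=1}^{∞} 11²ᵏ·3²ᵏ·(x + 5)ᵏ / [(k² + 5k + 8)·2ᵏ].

The ratio of consecutive coefficients is [(k² + 5k + 8)/((k+1)² + 5(k+1) + 8)] · 121·9/2 → 1089/2.
The series converges when 1089/2 · |x + 5| < 1, giving R = 2/1089.

R = 2/1089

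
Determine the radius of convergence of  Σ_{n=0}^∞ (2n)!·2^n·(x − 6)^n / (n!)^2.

R = 1/8

By the ratio test, |a_{n+1}/a_n| = (2n+1)·(2n+2)/(n+1)² · 2 → 8.
Hence the series converges for |x − 6| < 1/(8) = 1/8, so the radius of convergence is 1/8.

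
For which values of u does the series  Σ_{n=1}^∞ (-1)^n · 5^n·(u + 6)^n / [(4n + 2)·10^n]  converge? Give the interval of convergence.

Apply the ratio test: |a_{n+1}| / |a_n| = [(4n + 2)/(4(n+1) + 2)] · 5/10, which tends to 1/2 as n → ∞.
Thus R = 1/(1/2) = 2.
Endpoint u = -4: an alternating series whose terms decrease to 0 in absolute value, so it converges by the Leibniz criterion.
At u = -8: comparison with the harmonic series Σ 1/n shows the series diverges.

(-8, -4]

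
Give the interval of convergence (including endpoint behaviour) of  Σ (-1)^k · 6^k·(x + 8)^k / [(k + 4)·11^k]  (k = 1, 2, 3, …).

(-59/6, -37/6]

By the ratio test, |a_{k+1}/a_k| = [(k + 4)/((k+1) + 4)] · 6/11 → 6/11.
Thus R = 1/(6/11) = 11/6.
At x = -37/6: the terms alternate in sign and decrease monotonically to 0 in absolute value (size ~ c/k), so the alternating series test gives convergence.
When x = -59/6, the terms behave like c/k; limit comparison with the harmonic series gives divergence.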